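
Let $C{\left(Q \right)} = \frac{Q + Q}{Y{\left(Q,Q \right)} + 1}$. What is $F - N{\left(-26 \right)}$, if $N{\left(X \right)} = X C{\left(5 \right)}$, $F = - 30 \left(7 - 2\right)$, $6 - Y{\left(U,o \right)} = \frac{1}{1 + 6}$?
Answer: $- \frac{1345}{12} \approx -112.08$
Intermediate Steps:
$Y{\left(U,o \right)} = \frac{41}{7}$ ($Y{\left(U,o \right)} = 6 - \frac{1}{1 + 6} = 6 - \frac{1}{7} = \frac{41}{7}$)
$C{\left(Q \right)} = \frac{7 Q}{24}$ ($C{\left(Q \right)} = \frac{Q + Q}{\frac{41}{7} + 1} = \frac{2 Q}{\frac{48}{7}} = 2 Q \frac{7}{48} = \frac{7 Q}{24}$)
$F = -150$ ($F = \left(-30\right) 5 = -150$)
$N{\left(X \right)} = \frac{35 X}{24}$ ($N{\left(X \right)} = X \frac{7}{24} \cdot 5 = X \frac{35}{24} = \frac{35 X}{24}$)
$F - N{\left(-26 \right)} = -150 - \frac{35}{24} \left(-26\right) = -150 - - \frac{455}{12} = -150 + \frac{455}{12} = - \frac{1345}{12}$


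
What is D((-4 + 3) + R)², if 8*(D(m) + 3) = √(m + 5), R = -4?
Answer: 9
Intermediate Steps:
D(m) = -3 + √(5 + m)/8 (D(m) = -3 + √(m + 5)/8 = -3 + √(5 + m)/8)
D((-4 + 3) + R)² = (-3 + √(5 + ((-4 + 3) - 4))/8)² = (-3 + √(5 + (-1 - 4))/8)² = (-3 + √(5 - 5)/8)² = (-3 + √0/8)² = (-3 + (⅛)*0)² = (-3 + 0)² = (-3)² = 9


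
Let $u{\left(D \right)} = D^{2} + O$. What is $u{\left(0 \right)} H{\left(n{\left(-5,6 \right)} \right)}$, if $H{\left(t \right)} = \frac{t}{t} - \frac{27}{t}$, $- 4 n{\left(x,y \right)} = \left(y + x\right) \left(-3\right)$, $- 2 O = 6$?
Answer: $105$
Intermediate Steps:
$O = -3$ ($O = \left(- \frac{1}{2}\right) 6 = -3$)
$n{\left(x,y \right)} = \frac{3 x}{4} + \frac{3 y}{4}$ ($n{\left(x,y \right)} = - \frac{\left(y + x\right) \left(-3\right)}{4} = - \frac{\left(x + y\right) \left(-3\right)}{4} = - \frac{- 3 x - 3 y}{4} = \frac{3 x}{4} + \frac{3 y}{4}$)
$H{\left(t \right)} = 1 - \frac{27}{t}$
$u{\left(D \right)} = -3 + D^{2}$ ($u{\left(D \right)} = D^{2} - 3 = -3 + D^{2}$)
$u{\left(0 \right)} H{\left(n{\left(-5,6 \right)} \right)} = \left(-3 + 0^{2}\right) \frac{-27 + \left(\frac{3}{4} \left(-5\right) + \frac{3}{4} \cdot 6\right)}{\frac{3}{4} \left(-5\right) + \frac{3}{4} \cdot 6} = \left(-3 + 0\right) \frac{-27 + \left(- \frac{15}{4} + \frac{9}{2}\right)}{- \frac{15}{4} + \frac{9}{2}} = - 3 \frac{-27 + \frac{3}{4}}{\frac{3}{4}} = - 3 \cdot \frac{4}{3} \left(- \frac{105}{4}\right) = \left(-3\right) \left(-35\right) = 105$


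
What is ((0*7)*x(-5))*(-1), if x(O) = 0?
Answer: 0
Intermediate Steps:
((0*7)*x(-5))*(-1) = ((0*7)*0)*(-1) = (0*0)*(-1) = 0*(-1) = 0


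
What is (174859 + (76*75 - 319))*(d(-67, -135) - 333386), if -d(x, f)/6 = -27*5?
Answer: -59943498240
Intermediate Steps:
d(x, f) = 810 (d(x, f) = -(-162)*5 = -6*(-135) = 810)
(174859 + (76*75 - 319))*(d(-67, -135) - 333386) = (174859 + (76*75 - 319))*(810 - 333386) = (174859 + (5700 - 319))*(-332576) = (174859 + 5381)*(-332576) = 180240*(-332576) = -59943498240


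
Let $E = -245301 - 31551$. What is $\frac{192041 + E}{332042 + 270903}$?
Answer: $- \frac{84811}{602945} \approx -0.14066$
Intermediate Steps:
$E = -276852$ ($E = -245301 - 31551 = -276852$)
$\frac{192041 + E}{332042 + 270903} = \frac{192041 - 276852}{332042 + 270903} = - \frac{84811}{602945}$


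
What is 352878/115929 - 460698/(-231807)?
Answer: 15023094332/2985905967 ≈ 5.0313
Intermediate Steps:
352878/115929 - 460698/(-231807) = 352878*(1/115929) - 460698*(-1/231807) = 117626/38643 + 153566/77269 = 15023094332/2985905967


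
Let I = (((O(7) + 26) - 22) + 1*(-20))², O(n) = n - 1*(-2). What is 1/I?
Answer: 1/49 ≈ 0.020408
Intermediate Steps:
O(n) = 2 + n (O(n) = n + 2 = 2 + n)
I = 49 (I = ((((2 + 7) + 26) - 22) + 1*(-20))² = (((9 + 26) - 22) - 20)² = ((35 - 22) - 20)² = (13 - 20)² = (-7)² = 49)
1/I = 1/49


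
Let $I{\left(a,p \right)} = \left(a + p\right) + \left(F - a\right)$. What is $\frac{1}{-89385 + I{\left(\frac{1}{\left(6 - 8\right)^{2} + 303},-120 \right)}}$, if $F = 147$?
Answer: $- \frac{1}{89358} \approx -1.1191 \cdot 10^{-5}$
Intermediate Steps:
$I{\left(a,p \right)} = 147 + p$ ($I{\left(a,p \right)} = \left(a + p\right) - \left(-147 + a\right) = 147 + p$)
$\frac{1}{-89385 + I{\left(\frac{1}{\left(6 - 8\right)^{2} + 303},-120 \right)}} = \frac{1}{-89385 + \left(147 - 120\right)} = \frac{1}{-89385 + 27} = \frac{1}{-89358} = - \frac{1}{89358}$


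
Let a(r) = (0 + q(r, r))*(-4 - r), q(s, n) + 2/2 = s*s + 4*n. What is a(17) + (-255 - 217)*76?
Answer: -43348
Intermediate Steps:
q(s, n) = -1 + s² + 4*n (q(s, n) = -1 + (s*s + 4*n) = -1 + (s² + 4*n) = -1 + s² + 4*n)
a(r) = (-4 - r)*(-1 + r² + 4*r) (a(r) = (0 + (-1 + r² + 4*r))*(-4 - r) = (-1 + r² + 4*r)*(-4 - r) = (-4 - r)*(-1 + r² + 4*r))
a(17) + (-255 - 217)*76 = -(4 + 17)*(-1 + 17² + 4*17) + (-255 - 217)*76 = -1*21*(-1 + 289 + 68) - 472*76 = -1*21*356 - 35872 = -7476 - 35872 = -43348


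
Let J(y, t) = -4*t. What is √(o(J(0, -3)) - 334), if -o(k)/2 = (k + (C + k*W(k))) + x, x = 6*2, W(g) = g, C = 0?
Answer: I*√670 ≈ 25.884*I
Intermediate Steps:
x = 12
o(k) = -24 - 2*k - 2*k² (o(k) = -2*((k + (0 + k*k)) + 12) = -2*((k + (0 + k²)) + 12) = -2*((k + k²) + 12) = -2*(12 + k + k²) = -24 - 2*k - 2*k²)
√(o(J(0, -3)) - 334) = √((-24 - (-8)*(-3) - 2*(-4*(-3))²) - 334) = √((-24 - 2*12 - 2*12²) - 334) = √((-24 - 24 - 2*144) - 334) = √((-24 - 24 - 288) - 334) = √(-336 - 334) = √(-670) = I*√670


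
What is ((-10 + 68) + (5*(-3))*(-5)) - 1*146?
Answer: -13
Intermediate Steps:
((-10 + 68) + (5*(-3))*(-5)) - 1*146 = (58 - 15*(-5)) - 146 = (58 + 75) - 146 = 133 - 146 = -13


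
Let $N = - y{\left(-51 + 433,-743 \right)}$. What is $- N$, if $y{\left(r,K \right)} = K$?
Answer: $-743$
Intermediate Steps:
$N = 743$ ($N = \left(-1\right) \left(-743\right) = 743$)
$- N = \left(-1\right) 743 = -743$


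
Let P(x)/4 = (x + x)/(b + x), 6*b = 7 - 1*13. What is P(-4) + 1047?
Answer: 5267/5 ≈ 1053.4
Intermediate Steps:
b = -1 (b = (7 - 1*13)/6 = (7 - 13)/6 = (1/6)*(-6) = -1)
P(x) = 8*x/(-1 + x) (P(x) = 4*((x + x)/(-1 + x)) = 4*((2*x)/(-1 + x)) = 4*(2*x/(-1 + x)) = 8*x/(-1 + x))
P(-4) + 1047 = 8*(-4)/(-1 - 4) + 1047 = 8*(-4)/(-5) + 1047 = 8*(-4)*(-1/5) + 1047 = 32/5 + 1047 = 5267/5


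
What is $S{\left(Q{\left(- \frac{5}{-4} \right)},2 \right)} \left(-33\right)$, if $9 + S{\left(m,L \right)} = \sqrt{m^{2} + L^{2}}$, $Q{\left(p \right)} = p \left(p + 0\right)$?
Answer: $297 - \frac{33 \sqrt{1649}}{16} \approx 213.25$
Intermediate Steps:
$Q{\left(p \right)} = p^{2}$ ($Q{\left(p \right)} = p p = p^{2}$)
$S{\left(m,L \right)} = -9 + \sqrt{L^{2} + m^{2}}$ ($S{\left(m,L \right)} = -9 + \sqrt{m^{2} + L^{2}} = -9 + \sqrt{L^{2} + m^{2}}$)
$S{\left(Q{\left(- \frac{5}{-4} \right)},2 \right)} \left(-33\right) = \left(-9 + \sqrt{2^{2} + \left(\left(- \frac{5}{-4}\right)^{2}\right)^{2}}\right) \left(-33\right) = \left(-9 + \sqrt{4 + \left(\left(\left(-5\right) \left(- \frac{1}{4}\right)\right)^{2}\right)^{2}}\right) \left(-33\right) = \left(-9 + \sqrt{4 + \left(\left(\frac{5}{4}\right)^{2}\right)^{2}}\right) \left(-33\right) = \left(-9 + \sqrt{4 + \left(\frac{25}{16}\right)^{2}}\right) \left(-33\right) = \left(-9 + \sqrt{4 + \frac{625}{256}}\right) \left(-33\right) = \left(-9 + \sqrt{\frac{1649}{256}}\right) \left(-33\right) = \left(-9 + \frac{\sqrt{1649}}{16}\right) \left(-33\right) = 297 - \frac{33 \sqrt{1649}}{16}$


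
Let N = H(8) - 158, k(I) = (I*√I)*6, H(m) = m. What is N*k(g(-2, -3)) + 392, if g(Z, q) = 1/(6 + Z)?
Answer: 559/2 ≈ 279.50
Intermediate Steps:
k(I) = 6*I^(3/2) (k(I) = I^(3/2)*6 = 6*I^(3/2))
N = -150 (N = 8 - 158 = -150)
N*k(g(-2, -3)) + 392 = -900*(1/(6 - 2))^(3/2) + 392 = -900*(1/4)^(3/2) + 392 = -900*(¼)^(3/2) + 392 = -900/8 + 392 = -150*¾ + 392 = -225/2 + 392 = 559/2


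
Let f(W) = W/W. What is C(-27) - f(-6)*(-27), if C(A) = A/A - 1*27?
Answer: 1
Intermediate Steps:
f(W) = 1
C(A) = -26 (C(A) = 1 - 27 = -26)
C(-27) - f(-6)*(-27) = -26 - (-27) = -26 - 1*(-27) = -26 + 27 = 1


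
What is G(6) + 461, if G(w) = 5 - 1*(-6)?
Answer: 472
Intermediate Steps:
G(w) = 11 (G(w) = 5 + 6 = 11)
G(6) + 461 = 11 + 461 = 472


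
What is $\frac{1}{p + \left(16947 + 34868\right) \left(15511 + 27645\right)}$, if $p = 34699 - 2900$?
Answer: $\frac{1}{2236159939} \approx 4.472 \cdot 10^{-10}$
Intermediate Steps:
$p = 31799$ ($p = 34699 - 2900 = 31799$)
$\frac{1}{p + \left(16947 + 34868\right) \left(15511 + 27645\right)} = \frac{1}{31799 + \left(16947 + 34868\right) \left(15511 + 27645\right)} = \frac{1}{31799 + 51815 \cdot 43156} = \frac{1}{31799 + 2236128140} = \frac{1}{2236159939}$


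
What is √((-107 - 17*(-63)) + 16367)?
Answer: √17331 ≈ 131.65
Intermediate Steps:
√((-107 - 17*(-63)) + 16367) = √((-107 + 1071) + 16367) = √(964 + 16367) = √17331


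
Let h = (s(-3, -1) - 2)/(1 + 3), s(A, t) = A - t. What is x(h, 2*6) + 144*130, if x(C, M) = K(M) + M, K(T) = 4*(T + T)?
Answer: 18828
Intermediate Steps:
K(T) = 8*T (K(T) = 4*(2*T) = 8*T)
h = -1 (h = ((-3 - 1*(-1)) - 2)/(1 + 3) = ((-3 + 1) - 2)/4 = (-2 - 2)*(¼) = -4*¼ = -1)
x(C, M) = 9*M (x(C, M) = 8*M + M = 9*M)
x(h, 2*6) + 144*130 = 9*(2*6) + 144*130 = 9*12 + 18720 = 108 + 18720 = 18828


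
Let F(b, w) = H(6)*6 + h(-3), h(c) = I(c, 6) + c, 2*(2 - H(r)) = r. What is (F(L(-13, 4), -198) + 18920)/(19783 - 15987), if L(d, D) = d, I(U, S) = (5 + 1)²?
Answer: 18947/3796 ≈ 4.9913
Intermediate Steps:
I(U, S) = 36 (I(U, S) = 6² = 36)
H(r) = 2 - r/2
h(c) = 36 + c
F(b, w) = 27 (F(b, w) = (2 - ½*6)*6 + (36 - 3) = (2 - 3)*6 + 33 = -1*6 + 33 = -6 + 33 = 27)
(F(L(-13, 4), -198) + 18920)/(19783 - 15987) = (27 + 18920)/(19783 - 15987) = 18947/3796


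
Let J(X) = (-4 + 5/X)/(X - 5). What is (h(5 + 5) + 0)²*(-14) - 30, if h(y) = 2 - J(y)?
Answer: -6603/50 ≈ -132.06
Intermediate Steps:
J(X) = (-4 + 5/X)/(-5 + X)
h(y) = 2 - (5 - 4*y)/(y*(-5 + y))
(h(5 + 5) + 0)²*(-14) - 30 = ((-5 - 6*(5 + 5) + 2*(5 + 5)²)/((5 + 5)*(-5 + (5 + 5))) + 0)²*(-14) - 30 = ((-5 - 6*10 + 2*10²)/(10*(-5 + 10)) + 0)²*(-14) - 30 = ((⅒)*(-5 - 60 + 2*100)/5 + 0)²*(-14) - 30 = ((⅒)*(⅕)*(-5 - 60 + 200) + 0)²*(-14) - 30 = ((⅒)*(⅕)*135 + 0)²*(-14) - 30 = (27/10 + 0)²*(-14) - 30 = (27/10)²*(-14) - 30 = (729/100)*(-14) - 30 = -5103/50 - 30 = -6603/50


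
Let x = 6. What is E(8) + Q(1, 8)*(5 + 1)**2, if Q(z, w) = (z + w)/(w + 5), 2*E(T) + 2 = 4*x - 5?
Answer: 869/26 ≈ 33.423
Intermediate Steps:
E(T) = 17/2 (E(T) = -1 + (4*6 - 5)/2 = -1 + (24 - 5)/2 = -1 + (1/2)*19 = -1 + 19/2 = 17/2)
Q(z, w) = (w + z)/(5 + w)
E(8) + Q(1, 8)*(5 + 1)**2 = 17/2 + ((8 + 1)/(5 + 8))*(5 + 1)**2 = 17/2 + (9/13)*6**2 = 17/2 + ((1/13)*9)*36 = 17/2 + (9/13)*36 = 17/2 + 324/13 = 869/26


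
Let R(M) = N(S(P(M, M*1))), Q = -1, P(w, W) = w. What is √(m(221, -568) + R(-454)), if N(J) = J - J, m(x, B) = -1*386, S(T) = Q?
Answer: I*√386 ≈ 19.647*I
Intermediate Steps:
S(T) = -1
m(x, B) = -386
N(J) = 0
R(M) = 0
√(m(221, -568) + R(-454)) = √(-386 + 0) = √(-386) = I*√386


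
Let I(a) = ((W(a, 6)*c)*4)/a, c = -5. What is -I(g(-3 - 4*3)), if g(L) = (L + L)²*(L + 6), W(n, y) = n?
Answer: 20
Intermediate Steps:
g(L) = 4*L²*(6 + L) (g(L) = (2*L)²*(6 + L) = (4*L²)*(6 + L) = 4*L²*(6 + L))
I(a) = -20 (I(a) = ((a*(-5))*4)/a = (-5*a*4)/a = (-20*a)/a = -20)
-I(g(-3 - 4*3)) = -1*(-20) = 20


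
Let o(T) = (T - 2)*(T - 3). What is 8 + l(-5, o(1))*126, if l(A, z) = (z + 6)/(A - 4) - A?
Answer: 526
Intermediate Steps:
o(T) = (-3 + T)*(-2 + T) (o(T) = (-2 + T)*(-3 + T) = (-3 + T)*(-2 + T))
l(A, z) = -A + (6 + z)/(-4 + A) (l(A, z) = (6 + z)/(-4 + A) - A = -A + (6 + z)/(-4 + A))
8 + l(-5, o(1))*126 = 8 + ((6 + (6 + 1**2 - 5*1) - 1*(-5)**2 + 4*(-5))/(-4 - 5))*126 = 8 + ((6 + (6 + 1 - 5) - 1*25 - 20)/(-9))*126 = 8 - (6 + 2 - 25 - 20)/9*126 = 8 - 1/9*(-37)*126 = 8 + (37/9)*126 = 8 + 518 = 526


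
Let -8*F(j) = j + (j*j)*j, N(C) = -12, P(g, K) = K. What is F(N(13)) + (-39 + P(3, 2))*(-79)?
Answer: 6281/2 ≈ 3140.5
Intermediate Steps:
F(j) = -j/8 - j³/8 (F(j) = -(j + (j*j)*j)/8 = -(j + j²*j)/8 = -(j + j³)/8 = -j/8 - j³/8)
F(N(13)) + (-39 + P(3, 2))*(-79) = -⅛*(-12)*(1 + (-12)²) + (-39 + 2)*(-79) = -⅛*(-12)*(1 + 144) - 37*(-79) = -⅛*(-12)*145 + 2923 = 435/2 + 2923 = 6281/2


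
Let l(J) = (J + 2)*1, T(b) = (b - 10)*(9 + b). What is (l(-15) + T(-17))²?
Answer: 41209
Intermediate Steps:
T(b) = (-10 + b)*(9 + b)
l(J) = 2 + J (l(J) = (2 + J)*1 = 2 + J)
(l(-15) + T(-17))² = ((2 - 15) + (-90 + (-17)² - 1*(-17)))² = (-13 + (-90 + 289 + 17))² = (-13 + 216)² = 203² = 41209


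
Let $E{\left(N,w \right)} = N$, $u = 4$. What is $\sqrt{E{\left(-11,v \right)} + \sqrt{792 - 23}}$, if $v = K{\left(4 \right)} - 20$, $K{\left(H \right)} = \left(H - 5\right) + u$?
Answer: $\sqrt{-11 + \sqrt{769}} \approx 4.0903$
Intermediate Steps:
$K{\left(H \right)} = -1 + H$ ($K{\left(H \right)} = \left(H - 5\right) + 4 = \left(-5 + H\right) + 4 = -1 + H$)
$v = -17$ ($v = \left(-1 + 4\right) - 20 = 3 - 20 = -17$)
$\sqrt{E{\left(-11,v \right)} + \sqrt{792 - 23}} = \sqrt{-11 + \sqrt{792 - 23}} = \sqrt{-11 + \sqrt{769}}$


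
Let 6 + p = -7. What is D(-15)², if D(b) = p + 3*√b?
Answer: 34 - 78*I*√15 ≈ 34.0 - 302.09*I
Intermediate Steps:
p = -13 (p = -6 - 7 = -13)
D(b) = -13 + 3*√b
D(-15)² = (-13 + 3*√(-15))² = (-13 + 3*(I*√15))² = (-13 + 3*I*√15)²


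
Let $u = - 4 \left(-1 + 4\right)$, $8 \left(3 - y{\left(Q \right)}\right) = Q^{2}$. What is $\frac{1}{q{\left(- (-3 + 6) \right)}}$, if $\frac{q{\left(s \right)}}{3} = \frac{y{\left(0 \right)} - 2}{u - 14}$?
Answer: $- \frac{26}{3} \approx -8.6667$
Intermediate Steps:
$y{\left(Q \right)} = 3 - \frac{Q^{2}}{8}$
$u = -12$ ($u = \left(-4\right) 3 = -12$)
$q{\left(s \right)} = - \frac{3}{26}$ ($q{\left(s \right)} = 3 \frac{\left(3 - \frac{0^{2}}{8}\right) - 2}{-12 - 14} = 3 \frac{\left(3 - 0\right) - 2}{-26} = 3 \left(\left(3 + 0\right) - 2\right) \left(- \frac{1}{26}\right) = 3 \left(3 - 2\right) \left(- \frac{1}{26}\right) = 3 \cdot 1 \left(- \frac{1}{26}\right) = 3 \left(- \frac{1}{26}\right) = - \frac{3}{26}$)
$\frac{1}{q{\left(- (-3 + 6) \right)}} = \frac{1}{- \frac{3}{26}} = - \frac{26}{3}$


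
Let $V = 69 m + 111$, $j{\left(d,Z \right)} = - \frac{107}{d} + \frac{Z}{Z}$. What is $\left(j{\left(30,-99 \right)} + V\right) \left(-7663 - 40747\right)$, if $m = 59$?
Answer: $- \frac{606979103}{3} \approx -2.0233 \cdot 10^{8}$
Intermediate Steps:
$j{\left(d,Z \right)} = 1 - \frac{107}{d}$ ($j{\left(d,Z \right)} = - \frac{107}{d} + 1 = 1 - \frac{107}{d}$)
$V = 4182$ ($V = 69 \cdot 59 + 111 = 4071 + 111 = 4182$)
$\left(j{\left(30,-99 \right)} + V\right) \left(-7663 - 40747\right) = \left(\frac{-107 + 30}{30} + 4182\right) \left(-7663 - 40747\right) = \left(\frac{1}{30} \left(-77\right) + 4182\right) \left(-48410\right) = \left(- \frac{77}{30} + 4182\right) \left(-48410\right) = \frac{125383}{30} \left(-48410\right) = - \frac{606979103}{3}$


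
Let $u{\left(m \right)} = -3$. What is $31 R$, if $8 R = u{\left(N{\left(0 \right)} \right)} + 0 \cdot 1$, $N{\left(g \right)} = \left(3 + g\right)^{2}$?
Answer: $- \frac{93}{8} \approx -11.625$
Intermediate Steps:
$R = - \frac{3}{8}$ ($R = \frac{-3 + 0 \cdot 1}{8} = \frac{-3 + 0}{8} = \frac{1}{8} \left(-3\right) = - \frac{3}{8} \approx -0.375$)
$31 R = 31 \left(- \frac{3}{8}\right) = - \frac{93}{8}$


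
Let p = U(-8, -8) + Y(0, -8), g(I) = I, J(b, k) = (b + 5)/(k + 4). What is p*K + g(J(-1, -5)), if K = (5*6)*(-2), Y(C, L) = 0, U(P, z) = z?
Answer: 476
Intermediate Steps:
J(b, k) = (5 + b)/(4 + k)
p = -8 (p = -8 + 0 = -8)
K = -60 (K = 30*(-2) = -60)
p*K + g(J(-1, -5)) = -8*(-60) + (5 - 1)/(4 - 5) = 480 + 4/(-1) = 480 - 1*4 = 480 - 4 = 476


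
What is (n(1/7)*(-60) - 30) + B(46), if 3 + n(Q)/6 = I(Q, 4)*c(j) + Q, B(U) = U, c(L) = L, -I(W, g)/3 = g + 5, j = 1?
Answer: 75352/7 ≈ 10765.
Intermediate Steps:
I(W, g) = -15 - 3*g (I(W, g) = -3*(g + 5) = -3*(5 + g) = -15 - 3*g)
n(Q) = -180 + 6*Q (n(Q) = -18 + 6*((-15 - 3*4)*1 + Q) = -18 + 6*((-15 - 12)*1 + Q) = -18 + 6*(-27*1 + Q) = -18 + 6*(-27 + Q) = -18 + (-162 + 6*Q) = -180 + 6*Q)
(n(1/7)*(-60) - 30) + B(46) = ((-180 + 6/7)*(-60) - 30) + 46 = (-1254/7*(-60) - 30) + 46 = (75240/7 - 30) + 46 = 75030/7 + 46 = 75352/7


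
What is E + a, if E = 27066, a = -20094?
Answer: 6972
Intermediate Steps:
E + a = 27066 - 20094 = 6972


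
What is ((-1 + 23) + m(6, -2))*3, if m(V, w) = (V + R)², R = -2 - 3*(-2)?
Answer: 366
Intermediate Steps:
R = 4 (R = -2 + 6 = 4)
m(V, w) = (4 + V)² (m(V, w) = (V + 4)² = (4 + V)²)
((-1 + 23) + m(6, -2))*3 = ((-1 + 23) + (4 + 6)²)*3 = (22 + 10²)*3 = (22 + 100)*3 = 122*3 = 366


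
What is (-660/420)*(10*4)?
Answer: -440/7 ≈ -62.857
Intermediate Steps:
(-660/420)*(10*4) = -660*1/420*40 = -11/7*40 = -440/7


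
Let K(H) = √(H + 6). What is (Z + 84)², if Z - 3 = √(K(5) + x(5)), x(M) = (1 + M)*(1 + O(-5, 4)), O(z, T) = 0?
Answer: (87 + √(6 + √11))² ≈ 8109.4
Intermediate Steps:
K(H) = √(6 + H)
x(M) = 1 + M (x(M) = (1 + M)*(1 + 0) = (1 + M)*1 = 1 + M)
Z = 3 + √(6 + √11) (Z = 3 + √(√(6 + 5) + (1 + 5)) = 3 + √(√11 + 6) = 3 + √(6 + √11) ≈ 6.0523)
(Z + 84)² = ((3 + √(6 + √11)) + 84)² = (87 + √(6 + √11))²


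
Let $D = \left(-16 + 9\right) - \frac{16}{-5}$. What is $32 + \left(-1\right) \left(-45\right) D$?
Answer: $-139$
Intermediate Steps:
$D = - \frac{19}{5}$ ($D = -7 - - \frac{16}{5} = -7 + \frac{16}{5} = - \frac{19}{5} \approx -3.8$)
$32 + \left(-1\right) \left(-45\right) D = 32 + \left(-1\right) \left(-45\right) \left(- \frac{19}{5}\right) = 32 + 45 \left(- \frac{19}{5}\right) = 32 - 171 = -139$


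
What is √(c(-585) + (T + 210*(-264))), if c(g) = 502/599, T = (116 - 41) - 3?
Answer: I*√19865793070/599 ≈ 235.3*I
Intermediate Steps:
T = 72 (T = 75 - 3 = 72)
c(g) = 502/599 (c(g) = 502*(1/599) = 502/599)
√(c(-585) + (T + 210*(-264))) = √(502/599 + (72 + 210*(-264))) = √(502/599 + (72 - 55440)) = √(502/599 - 55368) = √(-33164930/599) = I*√19865793070/599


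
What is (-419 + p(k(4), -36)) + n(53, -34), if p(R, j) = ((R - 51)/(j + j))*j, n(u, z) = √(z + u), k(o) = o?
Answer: -885/2 + √19 ≈ -438.14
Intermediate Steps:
n(u, z) = √(u + z)
p(R, j) = -51/2 + R/2 (p(R, j) = ((-51 + R)/((2*j)))*j = ((-51 + R)*(1/(2*j)))*j = ((-51 + R)/(2*j))*j = -51/2 + R/2)
(-419 + p(k(4), -36)) + n(53, -34) = (-419 + (-51/2 + (½)*4)) + √(53 - 34) = (-419 + (-51/2 + 2)) + √19 = (-419 - 47/2) + √19 = -885/2 + √19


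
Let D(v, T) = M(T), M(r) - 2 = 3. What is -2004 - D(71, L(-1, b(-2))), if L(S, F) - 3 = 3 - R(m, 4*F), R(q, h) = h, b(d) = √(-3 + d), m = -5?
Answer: -2009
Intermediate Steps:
M(r) = 5 (M(r) = 2 + 3 = 5)
L(S, F) = 6 - 4*F (L(S, F) = 3 + (3 - 4*F) = 6 - 4*F)
D(v, T) = 5
-2004 - D(71, L(-1, b(-2))) = -2004 - 1*5 = -2004 - 5 = -2009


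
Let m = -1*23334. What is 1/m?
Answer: -1/23334 ≈ -4.2856e-5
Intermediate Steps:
m = -23334
1/m = 1/(-23334) = -1/23334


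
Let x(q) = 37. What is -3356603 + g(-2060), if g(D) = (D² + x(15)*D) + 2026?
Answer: 812803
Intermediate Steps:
g(D) = 2026 + D² + 37*D (g(D) = (D² + 37*D) + 2026 = 2026 + D² + 37*D)
-3356603 + g(-2060) = -3356603 + (2026 + (-2060)² + 37*(-2060)) = -3356603 + (2026 + 4243600 - 76220) = -3356603 + 4169406 = 812803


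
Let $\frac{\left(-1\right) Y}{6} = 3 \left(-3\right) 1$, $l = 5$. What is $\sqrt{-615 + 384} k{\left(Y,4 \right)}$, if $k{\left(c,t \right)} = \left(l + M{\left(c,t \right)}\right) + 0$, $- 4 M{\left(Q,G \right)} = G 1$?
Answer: $4 i \sqrt{231} \approx 60.795 i$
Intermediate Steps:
$M{\left(Q,G \right)} = - \frac{G}{4}$ ($M{\left(Q,G \right)} = - \frac{G 1}{4} = - \frac{G}{4}$)
$Y = 54$ ($Y = - 6 \cdot 3 \left(-3\right) 1 = - 6 \left(\left(-9\right) 1\right) = \left(-6\right) \left(-9\right) = 54$)
$k{\left(c,t \right)} = 5 - \frac{t}{4}$ ($k{\left(c,t \right)} = \left(5 - \frac{t}{4}\right) + 0 = 5 - \frac{t}{4}$)
$\sqrt{-615 + 384} k{\left(Y,4 \right)} = \sqrt{-615 + 384} \left(5 - 1\right) = \sqrt{-231} \left(5 - 1\right) = i \sqrt{231} \cdot 4 = 4 i \sqrt{231}$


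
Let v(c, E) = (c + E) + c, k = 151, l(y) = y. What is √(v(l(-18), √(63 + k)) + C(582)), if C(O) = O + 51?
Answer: √(597 + √214) ≈ 24.731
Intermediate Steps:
v(c, E) = E + 2*c (v(c, E) = (E + c) + c = E + 2*c)
C(O) = 51 + O
√(v(l(-18), √(63 + k)) + C(582)) = √((√(63 + 151) + 2*(-18)) + (51 + 582)) = √((√214 - 36) + 633) = √((-36 + √214) + 633) = √(597 + √214)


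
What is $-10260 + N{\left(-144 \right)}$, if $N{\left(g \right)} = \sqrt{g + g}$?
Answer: $-10260 + 12 i \sqrt{2} \approx -10260.0 + 16.971 i$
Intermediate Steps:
$N{\left(g \right)} = \sqrt{2} \sqrt{g}$ ($N{\left(g \right)} = \sqrt{2 g} = \sqrt{2} \sqrt{g}$)
$-10260 + N{\left(-144 \right)} = -10260 + \sqrt{2} \sqrt{-144} = -10260 + \sqrt{2} \cdot 12 i = -10260 + 12 i \sqrt{2}$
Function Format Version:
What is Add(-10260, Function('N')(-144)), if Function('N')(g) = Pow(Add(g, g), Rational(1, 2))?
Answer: Add(-10260, Mul(12, I, Pow(2, Rational(1, 2)))) ≈ Add(-10260., Mul(16.971, I))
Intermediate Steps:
Function('N')(g) = Mul(Pow(2, Rational(1, 2)), Pow(g, Rational(1, 2))) (Function('N')(g) = Pow(Mul(2, g), Rational(1, 2)) = Mul(Pow(2, Rational(1, 2)), Pow(g, Rational(1, 2))))
Add(-10260, Function('N')(-144)) = Add(-10260, Mul(Pow(2, Rational(1, 2)), Pow(-144, Rational(1, 2)))) = Add(-10260, Mul(Pow(2, Rational(1, 2)), Mul(12, I))) = Add(-10260, Mul(12, I, Pow(2, Rational(1, 2))))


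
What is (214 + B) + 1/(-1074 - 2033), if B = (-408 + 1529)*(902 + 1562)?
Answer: 8582646305/3107 ≈ 2.7624e+6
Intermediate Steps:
B = 2762144 (B = 1121*2464 = 2762144)
(214 + B) + 1/(-1074 - 2033) = (214 + 2762144) + 1/(-1074 - 2033) = 2762358 + 1/(-3107) = 2762358 - 1/3107 = 8582646305/3107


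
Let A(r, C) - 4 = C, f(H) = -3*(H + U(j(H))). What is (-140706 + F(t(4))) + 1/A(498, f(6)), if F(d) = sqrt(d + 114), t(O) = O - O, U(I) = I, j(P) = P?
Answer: -4502593/32 + sqrt(114) ≈ -1.4070e+5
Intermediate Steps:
f(H) = -6*H (f(H) = -3*(H + H) = -6*H)
t(O) = 0
F(d) = sqrt(114 + d)
A(r, C) = 4 + C
(-140706 + F(t(4))) + 1/A(498, f(6)) = (-140706 + sqrt(114 + 0)) + 1/(4 - 6*6) = (-140706 + sqrt(114)) + 1/(4 - 36) = (-140706 + sqrt(114)) + 1/(-32) = (-140706 + sqrt(114)) - 1/32 = -4502593/32 + sqrt(114)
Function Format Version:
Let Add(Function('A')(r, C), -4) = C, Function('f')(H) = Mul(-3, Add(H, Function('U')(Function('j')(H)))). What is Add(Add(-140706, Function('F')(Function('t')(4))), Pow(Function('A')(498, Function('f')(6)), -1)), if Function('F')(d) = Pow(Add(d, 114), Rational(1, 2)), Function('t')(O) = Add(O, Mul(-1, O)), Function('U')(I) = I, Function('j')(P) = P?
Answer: Add(Rational(-4502593, 32), Pow(114, Rational(1, 2))) ≈ -1.4070e+5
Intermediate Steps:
Function('f')(H) = Mul(-6, H) (Function('f')(H) = Mul(-3, Add(H, H)) = Mul(-3, Mul(2, H)) = Mul(-6, H))
Function('t')(O) = 0
Function('F')(d) = Pow(Add(114, d), Rational(1, 2))
Function('A')(r, C) = Add(4, C)
Add(Add(-140706, Function('F')(Function('t')(4))), Pow(Function('A')(498, Function('f')(6)), -1)) = Add(Add(-140706, Pow(Add(114, 0), Rational(1, 2))), Pow(Add(4, Mul(-6, 6)), -1)) = Add(Add(-140706, Pow(114, Rational(1, 2))), Pow(Add(4, -36), -1)) = Add(Add(-140706, Pow(114, Rational(1, 2))), Pow(-32, -1)) = Add(Add(-140706, Pow(114, Rational(1, 2))), Rational(-1, 32)) = Add(Rational(-4502593, 32), Pow(114, Rational(1, 2)))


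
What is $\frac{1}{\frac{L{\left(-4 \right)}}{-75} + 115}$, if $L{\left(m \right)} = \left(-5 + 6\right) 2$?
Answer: $\frac{75}{8623} \approx 0.0086977$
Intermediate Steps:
$L{\left(m \right)} = 2$ ($L{\left(m \right)} = 1 \cdot 2 = 2$)
$\frac{1}{\frac{L{\left(-4 \right)}}{-75} + 115} = \frac{1}{\frac{2}{-75} + 115} = \frac{1}{2 \left(- \frac{1}{75}\right) + 115} = \frac{1}{- \frac{2}{75} + 115} = \frac{1}{\frac{8623}{75}} = \frac{75}{8623}$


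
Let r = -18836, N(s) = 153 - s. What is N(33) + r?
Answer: -18716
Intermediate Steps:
N(33) + r = (153 - 1*33) - 18836 = (153 - 33) - 18836 = 120 - 18836 = -18716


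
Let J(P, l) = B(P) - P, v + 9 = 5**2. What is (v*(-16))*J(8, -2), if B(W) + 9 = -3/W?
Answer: 4448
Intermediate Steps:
B(W) = -9 - 3/W
v = 16 (v = -9 + 5**2 = -9 + 25 = 16)
J(P, l) = -9 - P - 3/P (J(P, l) = (-9 - 3/P) - P = -9 - P - 3/P)
(v*(-16))*J(8, -2) = (16*(-16))*(-9 - 1*8 - 3/8) = -256*(-9 - 8 - 3*1/8) = -256*(-9 - 8 - 3/8) = -256*(-139/8) = 4448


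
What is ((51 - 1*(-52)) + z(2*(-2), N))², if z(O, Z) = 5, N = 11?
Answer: 11664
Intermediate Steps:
((51 - 1*(-52)) + z(2*(-2), N))² = ((51 - 1*(-52)) + 5)² = ((51 + 52) + 5)² = (103 + 5)² = 108² = 11664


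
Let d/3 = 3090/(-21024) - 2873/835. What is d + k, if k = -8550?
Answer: -8349141017/975280 ≈ -8560.8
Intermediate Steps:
d = -10497017/975280 (d = 3*(3090/(-21024) - 2873/835) = 3*(3090*(-1/21024) - 2873*1/835) = 3*(-515/3504 - 2873/835) = 3*(-10497017/2925840) = -10497017/975280 ≈ -10.763)
d + k = -10497017/975280 - 8550 = -8349141017/975280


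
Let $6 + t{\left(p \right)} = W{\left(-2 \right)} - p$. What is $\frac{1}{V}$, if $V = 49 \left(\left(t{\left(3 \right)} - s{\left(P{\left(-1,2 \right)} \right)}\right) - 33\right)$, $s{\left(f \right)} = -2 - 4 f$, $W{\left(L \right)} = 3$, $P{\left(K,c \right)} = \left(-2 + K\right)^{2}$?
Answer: $- \frac{1}{49} \approx -0.020408$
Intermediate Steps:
$t{\left(p \right)} = -3 - p$ ($t{\left(p \right)} = -6 - \left(-3 + p\right) = -3 - p$)
$V = -49$ ($V = 49 \left(\left(\left(-3 - 3\right) - \left(-2 - 4 \left(-2 - 1\right)^{2}\right)\right) - 33\right) = 49 \left(\left(\left(-3 - 3\right) - \left(-2 - 4 \left(-3\right)^{2}\right)\right) - 33\right) = 49 \left(\left(-6 - \left(-2 - 36\right)\right) - 33\right) = 49 \left(\left(-6 - -38\right) - 33\right) = 49 \left(\left(-6 + 38\right) - 33\right) = 49 \left(32 - 33\right) = 49 \left(-1\right) = -49$)
$\frac{1}{V} = \frac{1}{-49} = - \frac{1}{49}$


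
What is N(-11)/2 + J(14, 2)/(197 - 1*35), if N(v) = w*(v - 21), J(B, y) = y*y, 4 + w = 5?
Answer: -1294/81 ≈ -15.975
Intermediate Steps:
w = 1 (w = -4 + 5 = 1)
J(B, y) = y²
N(v) = -21 + v (N(v) = 1*(v - 21) = 1*(-21 + v) = -21 + v)
N(-11)/2 + J(14, 2)/(197 - 1*35) = (-21 - 11)/2 + 2²/(197 - 1*35) = -32*½ + 4/(197 - 35) = -16 + 4/162 = -16 + 4*(1/162) = -16 + 2/81 = -1294/81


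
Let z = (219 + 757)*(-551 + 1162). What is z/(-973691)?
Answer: -596336/973691 ≈ -0.61245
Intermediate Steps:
z = 596336 (z = 976*611 = 596336)
z/(-973691) = 596336/(-973691) = 596336*(-1/973691) = -596336/973691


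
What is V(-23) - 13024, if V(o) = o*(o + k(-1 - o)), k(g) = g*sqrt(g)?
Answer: -12495 - 506*sqrt(22) ≈ -14868.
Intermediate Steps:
k(g) = g**(3/2)
V(o) = o*(o + (-1 - o)**(3/2))
V(-23) - 13024 = -23*(-23 + (-1 - 1*(-23))**(3/2)) - 13024 = -23*(-23 + (-1 + 23)**(3/2)) - 13024 = -23*(-23 + 22**(3/2)) - 13024 = -23*(-23 + 22*sqrt(22)) - 13024 = (529 - 506*sqrt(22)) - 13024 = -12495 - 506*sqrt(22)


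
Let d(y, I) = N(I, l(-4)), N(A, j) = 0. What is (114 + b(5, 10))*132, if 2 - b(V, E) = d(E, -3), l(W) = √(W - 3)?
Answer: 15312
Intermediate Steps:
l(W) = √(-3 + W)
d(y, I) = 0
b(V, E) = 2 (b(V, E) = 2 - 1*0 = 2 + 0 = 2)
(114 + b(5, 10))*132 = (114 + 2)*132 = 116*132 = 15312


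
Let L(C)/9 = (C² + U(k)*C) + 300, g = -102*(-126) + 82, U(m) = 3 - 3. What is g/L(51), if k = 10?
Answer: 12934/26109 ≈ 0.49538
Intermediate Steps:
U(m) = 0
g = 12934 (g = 12852 + 82 = 12934)
L(C) = 2700 + 9*C² (L(C) = 9*((C² + 0*C) + 300) = 9*((C² + 0) + 300) = 9*(C² + 300) = 9*(300 + C²) = 2700 + 9*C²)
g/L(51) = 12934/(2700 + 9*51²) = 12934/(2700 + 9*2601) = 12934/(2700 + 23409) = 12934/26109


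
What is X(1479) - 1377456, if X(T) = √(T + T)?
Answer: -1377456 + √2958 ≈ -1.3774e+6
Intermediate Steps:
X(T) = √2*√T (X(T) = √(2*T) = √2*√T)
X(1479) - 1377456 = √2*√1479 - 1377456 = √2958 - 1377456 = -1377456 + √2958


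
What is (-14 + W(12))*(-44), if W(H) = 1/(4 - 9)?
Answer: 3124/5 ≈ 624.80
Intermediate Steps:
W(H) = -1/5 (W(H) = 1/(-5) = -1/5)
(-14 + W(12))*(-44) = (-14 - 1/5)*(-44) = -71/5*(-44) = 3124/5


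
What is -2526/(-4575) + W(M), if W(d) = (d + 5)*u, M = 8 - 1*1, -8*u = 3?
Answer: -12041/3050 ≈ -3.9479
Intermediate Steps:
u = -3/8 (u = -1/8*3 = -3/8 ≈ -0.37500)
M = 7 (M = 8 - 1 = 7)
W(d) = -15/8 - 3*d/8 (W(d) = (d + 5)*(-3/8) = (5 + d)*(-3/8) = -15/8 - 3*d/8)
-2526/(-4575) + W(M) = -2526/(-4575) + (-15/8 - 3/8*7) = -2526*(-1/4575) + (-15/8 - 21/8) = 842/1525 - 9/2 = -12041/3050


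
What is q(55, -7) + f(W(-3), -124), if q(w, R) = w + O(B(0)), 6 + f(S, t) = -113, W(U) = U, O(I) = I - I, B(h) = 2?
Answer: -64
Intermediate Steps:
O(I) = 0
f(S, t) = -119 (f(S, t) = -6 - 113 = -119)
q(w, R) = w (q(w, R) = w + 0 = w)
q(55, -7) + f(W(-3), -124) = 55 - 119 = -64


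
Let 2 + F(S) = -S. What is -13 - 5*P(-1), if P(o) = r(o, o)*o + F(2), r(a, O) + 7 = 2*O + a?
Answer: -43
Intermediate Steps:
r(a, O) = -7 + a + 2*O (r(a, O) = -7 + (2*O + a) = -7 + (a + 2*O) = -7 + a + 2*O)
F(S) = -2 - S
P(o) = -4 + o*(-7 + 3*o) (P(o) = (-7 + o + 2*o)*o + (-2 - 1*2) = (-7 + 3*o)*o + (-2 - 2) = o*(-7 + 3*o) - 4 = -4 + o*(-7 + 3*o))
-13 - 5*P(-1) = -13 - 5*(-4 - (-7 + 3*(-1))) = -13 - 5*(-4 - (-7 - 3)) = -13 - 5*(-4 - 1*(-10)) = -13 - 5*(-4 + 10) = -13 - 5*6 = -13 - 30 = -43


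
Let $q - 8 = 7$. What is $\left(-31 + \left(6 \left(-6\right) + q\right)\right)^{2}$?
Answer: $2704$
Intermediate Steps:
$q = 15$ ($q = 8 + 7 = 15$)
$\left(-31 + \left(6 \left(-6\right) + q\right)\right)^{2} = \left(-31 + \left(6 \left(-6\right) + 15\right)\right)^{2} = \left(-31 + \left(-36 + 15\right)\right)^{2} = \left(-31 - 21\right)^{2} = \left(-52\right)^{2} = 2704$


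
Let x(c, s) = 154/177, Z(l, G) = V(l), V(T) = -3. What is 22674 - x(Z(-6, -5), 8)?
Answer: 4013144/177 ≈ 22673.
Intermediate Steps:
Z(l, G) = -3
x(c, s) = 154/177 (x(c, s) = 154*(1/177) = 154/177)
22674 - x(Z(-6, -5), 8) = 22674 - 1*154/177 = 22674 - 154/177 = 4013144/177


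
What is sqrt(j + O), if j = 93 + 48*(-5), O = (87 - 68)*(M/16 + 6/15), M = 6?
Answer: I*sqrt(52910)/20 ≈ 11.501*I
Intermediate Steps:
O = 589/40 (O = (87 - 68)*(6/16 + 6/15) = 19*(6*(1/16) + 6*(1/15)) = 19*(3/8 + 2/5) = 19*(31/40) = 589/40 ≈ 14.725)
j = -147 (j = 93 - 240 = -147)
sqrt(j + O) = sqrt(-147 + 589/40) = sqrt(-5291/40) = I*sqrt(52910)/20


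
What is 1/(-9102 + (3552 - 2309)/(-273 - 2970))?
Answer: -3243/29519029 ≈ -0.00010986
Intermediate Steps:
1/(-9102 + (3552 - 2309)/(-273 - 2970)) = 1/(-9102 + 1243/(-3243)) = 1/(-9102 + 1243*(-1/3243)) = 1/(-9102 - 1243/3243) = 1/(-29519029/3243) = -3243/29519029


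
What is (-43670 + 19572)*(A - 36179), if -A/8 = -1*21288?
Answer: -3232144250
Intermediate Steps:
A = 170304 (A = -(-8)*21288 = -8*(-21288) = 170304)
(-43670 + 19572)*(A - 36179) = (-43670 + 19572)*(170304 - 36179) = -24098*134125 = -3232144250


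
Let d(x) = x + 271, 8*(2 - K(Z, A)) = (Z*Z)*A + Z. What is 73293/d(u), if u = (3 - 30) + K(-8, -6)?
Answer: 73293/295 ≈ 248.45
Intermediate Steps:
K(Z, A) = 2 - Z/8 - A*Z²/8 (K(Z, A) = 2 - ((Z*Z)*A + Z)/8 = 2 - (Z²*A + Z)/8 = 2 - (A*Z² + Z)/8 = 2 - (Z + A*Z²)/8 = 2 + (-Z/8 - A*Z²/8) = 2 - Z/8 - A*Z²/8)
u = 24 (u = (3 - 30) + (2 - ⅛*(-8) - ⅛*(-6)*(-8)²) = -27 + (2 + 1 - ⅛*(-6)*64) = -27 + (2 + 1 + 48) = -27 + 51 = 24)
d(x) = 271 + x
73293/d(u) = 73293/(271 + 24) = 73293/295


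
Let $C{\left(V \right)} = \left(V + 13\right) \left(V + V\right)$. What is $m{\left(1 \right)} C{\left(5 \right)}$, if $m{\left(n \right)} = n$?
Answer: $180$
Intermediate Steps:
$C{\left(V \right)} = 2 V \left(13 + V\right)$ ($C{\left(V \right)} = \left(13 + V\right) 2 V = 2 V \left(13 + V\right)$)
$m{\left(1 \right)} C{\left(5 \right)} = 1 \cdot 2 \cdot 5 \left(13 + 5\right) = 1 \cdot 2 \cdot 5 \cdot 18 = 1 \cdot 180 = 180$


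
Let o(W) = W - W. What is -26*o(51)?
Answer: 0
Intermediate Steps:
o(W) = 0
-26*o(51) = -26*0 = 0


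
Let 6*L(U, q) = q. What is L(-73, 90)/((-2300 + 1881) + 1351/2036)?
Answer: -10180/283911 ≈ -0.035856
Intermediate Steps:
L(U, q) = q/6
L(-73, 90)/((-2300 + 1881) + 1351/2036) = ((1/6)*90)/((-2300 + 1881) + 1351/2036) = 15/(-419 + 1351*(1/2036)) = 15/(-419 + 1351/2036) = 15/(-851733/2036) = 15*(-2036/851733) = -10180/283911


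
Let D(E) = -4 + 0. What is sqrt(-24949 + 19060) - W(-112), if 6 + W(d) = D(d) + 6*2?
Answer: -2 + I*sqrt(5889) ≈ -2.0 + 76.74*I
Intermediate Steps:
D(E) = -4
W(d) = 2 (W(d) = -6 + (-4 + 6*2) = -6 + (-4 + 12) = -6 + 8 = 2)
sqrt(-24949 + 19060) - W(-112) = sqrt(-24949 + 19060) - 1*2 = sqrt(-5889) - 2 = I*sqrt(5889) - 2 = -2 + I*sqrt(5889)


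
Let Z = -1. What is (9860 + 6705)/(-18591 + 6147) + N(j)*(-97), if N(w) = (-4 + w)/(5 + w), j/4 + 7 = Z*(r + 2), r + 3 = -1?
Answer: -9739369/62220 ≈ -156.53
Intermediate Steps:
r = -4 (r = -3 - 1 = -4)
j = -20 (j = -28 + 4*(-(-4 + 2)) = -28 + 4*(-1*(-2)) = -28 + 4*2 = -28 + 8 = -20)
N(w) = (-4 + w)/(5 + w)
(9860 + 6705)/(-18591 + 6147) + N(j)*(-97) = (9860 + 6705)/(-18591 + 6147) + ((-4 - 20)/(5 - 20))*(-97) = 16565/(-12444) + (-24/(-15))*(-97) = 16565*(-1/12444) - 1/15*(-24)*(-97) = -16565/12444 + (8/5)*(-97) = -16565/12444 - 776/5 = -9739369/62220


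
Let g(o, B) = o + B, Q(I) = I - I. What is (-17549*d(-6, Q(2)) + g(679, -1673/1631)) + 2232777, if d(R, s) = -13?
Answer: 573550930/233 ≈ 2.4616e+6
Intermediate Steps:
Q(I) = 0
g(o, B) = B + o
(-17549*d(-6, Q(2)) + g(679, -1673/1631)) + 2232777 = (-17549*(-13) + (-1673/1631 + 679)) + 2232777 = (228137 + (-1673*1/1631 + 679)) + 2232777 = (228137 + (-239/233 + 679)) + 2232777 = (228137 + 157968/233) + 2232777 = 53313889/233 + 2232777 = 573550930/233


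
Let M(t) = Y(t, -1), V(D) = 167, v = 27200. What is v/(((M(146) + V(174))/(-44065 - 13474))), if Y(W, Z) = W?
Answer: -1565060800/313 ≈ -5.0002e+6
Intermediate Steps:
M(t) = t
v/(((M(146) + V(174))/(-44065 - 13474))) = 27200/(((146 + 167)/(-44065 - 13474))) = 27200/((313/(-57539))) = 27200/((313*(-1/57539))) = 27200/(-313/57539) = 27200*(-57539/313) = -1565060800/313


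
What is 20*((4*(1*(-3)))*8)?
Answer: -1920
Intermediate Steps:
20*((4*(1*(-3)))*8) = 20*((4*(-3))*8) = 20*(-12*8) = 20*(-96) = -1920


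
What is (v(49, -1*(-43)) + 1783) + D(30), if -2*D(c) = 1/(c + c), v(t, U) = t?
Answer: 219839/120 ≈ 1832.0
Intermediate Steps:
D(c) = -1/(4*c) (D(c) = -1/(2*(c + c)) = -1/(2*c)/2 = -1/(4*c))
(v(49, -1*(-43)) + 1783) + D(30) = (49 + 1783) - 1/4/30 = 1832 - 1/4*1/30 = 1832 - 1/120 = 219839/120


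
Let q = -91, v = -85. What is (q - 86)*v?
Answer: 15045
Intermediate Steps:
(q - 86)*v = (-91 - 86)*(-85) = -177*(-85) = 15045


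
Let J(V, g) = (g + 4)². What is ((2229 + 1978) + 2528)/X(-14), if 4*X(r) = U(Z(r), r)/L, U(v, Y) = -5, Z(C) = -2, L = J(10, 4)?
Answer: -344832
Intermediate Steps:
J(V, g) = (4 + g)²
L = 64 (L = (4 + 4)² = 8² = 64)
X(r) = -5/256 (X(r) = (-5/64)/4 = (-5*1/64)/4 = (¼)*(-5/64) = -5/256)
((2229 + 1978) + 2528)/X(-14) = ((2229 + 1978) + 2528)/(-5/256) = (4207 + 2528)*(-256/5) = 6735*(-256/5) = -344832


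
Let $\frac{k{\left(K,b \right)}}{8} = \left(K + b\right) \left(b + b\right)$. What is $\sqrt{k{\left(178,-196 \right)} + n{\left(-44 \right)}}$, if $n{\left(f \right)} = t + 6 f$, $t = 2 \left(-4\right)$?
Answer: $4 \sqrt{3511} \approx 237.01$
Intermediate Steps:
$t = -8$
$k{\left(K,b \right)} = 16 b \left(K + b\right)$ ($k{\left(K,b \right)} = 8 \left(K + b\right) \left(b + b\right) = 8 \left(K + b\right) 2 b = 8 \cdot 2 b \left(K + b\right) = 16 b \left(K + b\right)$)
$n{\left(f \right)} = -8 + 6 f$
$\sqrt{k{\left(178,-196 \right)} + n{\left(-44 \right)}} = \sqrt{16 \left(-196\right) \left(178 - 196\right) + \left(-8 + 6 \left(-44\right)\right)} = \sqrt{16 \left(-196\right) \left(-18\right) - 272} = \sqrt{56448 - 272} = \sqrt{56176} = 4 \sqrt{3511}$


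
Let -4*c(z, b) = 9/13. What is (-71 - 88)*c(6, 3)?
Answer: 1431/52 ≈ 27.519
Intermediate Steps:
c(z, b) = -9/52 (c(z, b) = -9/(4*13) = -¼*9/13 = -9/52)
(-71 - 88)*c(6, 3) = (-71 - 88)*(-9/52) = -159*(-9/52) = 1431/52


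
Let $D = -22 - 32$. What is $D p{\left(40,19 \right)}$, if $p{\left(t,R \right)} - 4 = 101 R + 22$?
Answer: $-105030$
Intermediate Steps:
$p{\left(t,R \right)} = 26 + 101 R$ ($p{\left(t,R \right)} = 4 + \left(101 R + 22\right) = 4 + \left(22 + 101 R\right) = 26 + 101 R$)
$D = -54$ ($D = -22 - 32 = -54$)
$D p{\left(40,19 \right)} = - 54 \left(26 + 101 \cdot 19\right) = - 54 \left(26 + 1919\right) = \left(-54\right) 1945 = -105030$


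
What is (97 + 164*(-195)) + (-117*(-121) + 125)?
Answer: -17601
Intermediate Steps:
(97 + 164*(-195)) + (-117*(-121) + 125) = (97 - 31980) + (14157 + 125) = -31883 + 14282 = -17601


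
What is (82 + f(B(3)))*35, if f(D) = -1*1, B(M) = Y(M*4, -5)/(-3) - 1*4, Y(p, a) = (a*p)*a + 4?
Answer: 2835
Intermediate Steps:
Y(p, a) = 4 + p*a**2 (Y(p, a) = p*a**2 + 4 = 4 + p*a**2)
B(M) = -16/3 - 100*M/3 (B(M) = (4 + (M*4)*(-5)**2)/(-3) - 1*4 = (4 + (4*M)*25)*(-1/3) - 4 = (4 + 100*M)*(-1/3) - 4 = (-4/3 - 100*M/3) - 4 = -16/3 - 100*M/3)
f(D) = -1
(82 + f(B(3)))*35 = (82 - 1)*35 = 81*35 = 2835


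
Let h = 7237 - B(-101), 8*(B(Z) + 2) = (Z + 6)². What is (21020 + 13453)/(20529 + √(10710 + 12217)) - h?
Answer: -10298073552491/1685667656 - 34473*√22927/421416914 ≈ -6109.2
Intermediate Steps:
B(Z) = -2 + (6 + Z)²/8 (B(Z) = -2 + (Z + 6)²/8 = -2 + (6 + Z)²/8)
h = 48887/8 (h = 7237 - (-2 + (6 - 101)²/8) = 7237 - (-2 + (⅛)*(-95)²) = 7237 - (-2 + (⅛)*9025) = 7237 - (-2 + 9025/8) = 7237 - 1*9009/8 = 7237 - 9009/8 = 48887/8 ≈ 6110.9)
(21020 + 13453)/(20529 + √(10710 + 12217)) - h = (21020 + 13453)/(20529 + √(10710 + 12217)) - 1*48887/8 = 34473/(20529 + √22927) - 48887/8 = -48887/8 + 34473/(20529 + √22927)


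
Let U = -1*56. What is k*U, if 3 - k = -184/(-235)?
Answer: -29176/235 ≈ -124.15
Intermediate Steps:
k = 521/235 (k = 3 - (-184)/(-235) = 3 - (-184)*(-1)/235 = 3 - 1*184/235 = 3 - 184/235 = 521/235 ≈ 2.2170)
U = -56
k*U = (521/235)*(-56) = -29176/235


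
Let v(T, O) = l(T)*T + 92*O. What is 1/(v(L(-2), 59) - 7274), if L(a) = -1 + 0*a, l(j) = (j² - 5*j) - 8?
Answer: -1/1844 ≈ -0.00054230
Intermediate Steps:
l(j) = -8 + j² - 5*j
L(a) = -1 (L(a) = -1 + 0 = -1)
v(T, O) = 92*O + T*(-8 + T² - 5*T) (v(T, O) = (-8 + T² - 5*T)*T + 92*O = T*(-8 + T² - 5*T) + 92*O = 92*O + T*(-8 + T² - 5*T))
1/(v(L(-2), 59) - 7274) = 1/((92*59 - 1*(-1)*(8 - 1*(-1)² + 5*(-1))) - 7274) = 1/((5428 - 1*(-1)*(8 - 1*1 - 5)) - 7274) = 1/((5428 - 1*(-1)*(8 - 1 - 5)) - 7274) = 1/((5428 - 1*(-1)*2) - 7274) = 1/((5428 + 2) - 7274) = 1/(5430 - 7274) = 1/(-1844) = -1/1844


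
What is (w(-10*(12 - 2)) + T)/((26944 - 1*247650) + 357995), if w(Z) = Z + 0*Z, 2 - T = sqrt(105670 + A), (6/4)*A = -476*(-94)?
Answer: -98/137289 - sqrt(1219494)/411867 ≈ -0.0033950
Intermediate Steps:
A = 89488/3 (A = 2*(-476*(-94))/3 = (2/3)*44744 = 89488/3 ≈ 29829.)
T = 2 - sqrt(1219494)/3 (T = 2 - sqrt(105670 + 89488/3) = 2 - sqrt(406498/3) = 2 - sqrt(1219494)/3 ≈ -366.10)
w(Z) = Z (w(Z) = Z + 0 = Z)
(w(-10*(12 - 2)) + T)/((26944 - 1*247650) + 357995) = (-10*(12 - 2) + (2 - sqrt(1219494)/3))/((26944 - 1*247650) + 357995) = (-10*10 + (2 - sqrt(1219494)/3))/((26944 - 247650) + 357995) = (-100 + (2 - sqrt(1219494)/3))/(-220706 + 357995) = (-98 - sqrt(1219494)/3)/137289 = (-98 - sqrt(1219494)/3)*(1/137289) = -98/137289 - sqrt(1219494)/411867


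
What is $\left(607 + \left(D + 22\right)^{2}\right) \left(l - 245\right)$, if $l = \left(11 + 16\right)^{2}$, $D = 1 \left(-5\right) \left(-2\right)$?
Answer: $789404$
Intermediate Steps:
$D = 10$ ($D = \left(-5\right) \left(-2\right) = 10$)
$l = 729$ ($l = 27^{2} = 729$)
$\left(607 + \left(D + 22\right)^{2}\right) \left(l - 245\right) = \left(607 + \left(10 + 22\right)^{2}\right) \left(729 - 245\right) = \left(607 + 32^{2}\right) 484 = \left(607 + 1024\right) 484 = 1631 \cdot 484 = 789404$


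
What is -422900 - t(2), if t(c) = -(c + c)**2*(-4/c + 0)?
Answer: -422932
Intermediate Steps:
t(c) = 16*c (t(c) = -(2*c)**2*(-4/c) = -4*c**2*(-4/c) = -(-16)*c = 16*c)
-422900 - t(2) = -422900 - 16*2 = -422900 - 1*32 = -422900 - 32 = -422932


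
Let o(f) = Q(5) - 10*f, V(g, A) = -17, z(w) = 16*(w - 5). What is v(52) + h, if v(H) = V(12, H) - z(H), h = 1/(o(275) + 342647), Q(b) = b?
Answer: -261384637/339902 ≈ -769.00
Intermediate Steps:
z(w) = -80 + 16*w (z(w) = 16*(-5 + w) = -80 + 16*w)
o(f) = 5 - 10*f
h = 1/339902 (h = 1/((5 - 10*275) + 342647) = 1/((5 - 2750) + 342647) = 1/(-2745 + 342647) = 1/339902 ≈ 2.9420e-6)
v(H) = 63 - 16*H (v(H) = -17 - (-80 + 16*H) = -17 + (80 - 16*H) = 63 - 16*H)
v(52) + h = (63 - 16*52) + 1/339902 = (63 - 832) + 1/339902 = -769 + 1/339902 = -261384637/339902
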